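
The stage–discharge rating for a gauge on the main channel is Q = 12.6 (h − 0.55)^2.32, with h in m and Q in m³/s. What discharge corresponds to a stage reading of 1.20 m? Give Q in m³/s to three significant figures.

Q = 12.6 × (1.20 − 0.55)^2.32 = 12.6 × 0.65^2.32 = 4.638 m³/s

4.64 m³/s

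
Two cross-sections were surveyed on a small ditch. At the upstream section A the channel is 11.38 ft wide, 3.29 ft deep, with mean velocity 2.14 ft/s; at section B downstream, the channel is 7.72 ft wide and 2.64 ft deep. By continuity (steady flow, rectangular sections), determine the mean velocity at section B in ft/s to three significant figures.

3.93 ft/s

Q = A₁V₁ = (11.38×3.29) × 2.14 = 80.12 ft³/s
A₂ = 7.72 × 2.64 = 20.38 ft²
V₂ = Q/A₂ = 80.12/20.38 = 3.931 ft/s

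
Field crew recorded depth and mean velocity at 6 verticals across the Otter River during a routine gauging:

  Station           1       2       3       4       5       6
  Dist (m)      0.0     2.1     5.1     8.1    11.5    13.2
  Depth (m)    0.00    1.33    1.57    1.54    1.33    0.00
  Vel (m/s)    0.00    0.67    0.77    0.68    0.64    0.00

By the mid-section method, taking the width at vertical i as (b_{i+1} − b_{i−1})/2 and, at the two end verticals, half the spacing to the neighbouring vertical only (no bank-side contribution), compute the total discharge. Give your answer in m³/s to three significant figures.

w_2 = (5.1 − 0.0)/2 = 2.55 m; q_2 = 0.67 × 1.33 × 2.55 = 2.272 m³/s
w_3 = (8.1 − 2.1)/2 = 3 m; q_3 = 0.77 × 1.57 × 3 = 3.627 m³/s
w_4 = (11.5 − 5.1)/2 = 3.2 m; q_4 = 0.68 × 1.54 × 3.2 = 3.351 m³/s
w_5 = (13.2 − 8.1)/2 = 2.55 m; q_5 = 0.64 × 1.33 × 2.55 = 2.171 m³/s
Stations 1, 6 contribute zero (depth or velocity is 0).
Q = Σ qᵢ = 11.42 m³/s

11.4 m³/s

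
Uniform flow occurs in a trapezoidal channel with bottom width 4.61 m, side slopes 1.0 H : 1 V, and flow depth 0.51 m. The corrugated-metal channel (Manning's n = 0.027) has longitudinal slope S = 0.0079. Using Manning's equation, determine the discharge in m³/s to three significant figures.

4.91 m³/s

A = (b + z·y)·y = (4.61 + 1.0×0.51)×0.51 = 2.611 m²
P = b + 2y√(1+z²) = 4.61 + 2×0.51×√(1+1.0²) = 6.052 m
R = A/P = 2.611/6.052 = 0.4314 m
Q = (1/n)·A·R^(2/3)·S^(1/2) = (1/0.027) × 2.611 × 0.4314^(2/3) × 0.0079^(1/2) = 4.908 m³/s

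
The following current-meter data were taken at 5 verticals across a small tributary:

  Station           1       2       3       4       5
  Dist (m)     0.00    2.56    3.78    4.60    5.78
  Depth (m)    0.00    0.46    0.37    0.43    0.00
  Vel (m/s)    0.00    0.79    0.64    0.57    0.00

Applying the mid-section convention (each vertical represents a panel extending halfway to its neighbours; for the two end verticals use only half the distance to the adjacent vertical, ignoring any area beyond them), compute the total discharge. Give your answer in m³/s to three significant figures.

1.17 m³/s

w_2 = (3.78 − 0.00)/2 = 1.89 m; q_2 = 0.79 × 0.46 × 1.89 = 0.6868 m³/s
w_3 = (4.60 − 2.56)/2 = 1.02 m; q_3 = 0.64 × 0.37 × 1.02 = 0.2415 m³/s
w_4 = (5.78 − 3.78)/2 = 1 m; q_4 = 0.57 × 0.43 × 1 = 0.2451 m³/s
Stations 1, 5 contribute zero (depth or velocity is 0).
Q = Σ qᵢ = 1.173 m³/s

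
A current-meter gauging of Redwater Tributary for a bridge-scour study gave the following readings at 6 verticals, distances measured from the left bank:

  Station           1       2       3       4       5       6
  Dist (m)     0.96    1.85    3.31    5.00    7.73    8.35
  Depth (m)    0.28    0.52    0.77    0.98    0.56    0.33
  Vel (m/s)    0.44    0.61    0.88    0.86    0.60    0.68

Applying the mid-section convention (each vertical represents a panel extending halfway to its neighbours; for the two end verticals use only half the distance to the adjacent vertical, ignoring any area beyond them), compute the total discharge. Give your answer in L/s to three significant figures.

w_1 = (1.85 − 0.96)/2 = 0.445 m; q_1 = 0.44 × 0.28 × 0.445 = 0.05482 m³/s
w_2 = (3.31 − 0.96)/2 = 1.175 m; q_2 = 0.61 × 0.52 × 1.175 = 0.3727 m³/s
w_3 = (5.00 − 1.85)/2 = 1.575 m; q_3 = 0.88 × 0.77 × 1.575 = 1.067 m³/s
w_4 = (7.73 − 3.31)/2 = 2.21 m; q_4 = 0.86 × 0.98 × 2.21 = 1.863 m³/s
w_5 = (8.35 − 5.00)/2 = 1.675 m; q_5 = 0.60 × 0.56 × 1.675 = 0.5628 m³/s
w_6 = (8.35 − 7.73)/2 = 0.31 m; q_6 = 0.68 × 0.33 × 0.31 = 0.06956 m³/s
Q = Σ qᵢ = 3.990 m³/s
= 3.990 × 1000 = 3990 L/s

3990 L/s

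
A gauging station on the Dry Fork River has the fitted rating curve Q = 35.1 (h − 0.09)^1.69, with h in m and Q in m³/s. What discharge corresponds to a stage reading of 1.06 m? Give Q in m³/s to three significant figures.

33.3 m³/s

Q = 35.1 × (1.06 − 0.09)^1.69 = 35.1 × 0.97^1.69 = 33.34 m³/s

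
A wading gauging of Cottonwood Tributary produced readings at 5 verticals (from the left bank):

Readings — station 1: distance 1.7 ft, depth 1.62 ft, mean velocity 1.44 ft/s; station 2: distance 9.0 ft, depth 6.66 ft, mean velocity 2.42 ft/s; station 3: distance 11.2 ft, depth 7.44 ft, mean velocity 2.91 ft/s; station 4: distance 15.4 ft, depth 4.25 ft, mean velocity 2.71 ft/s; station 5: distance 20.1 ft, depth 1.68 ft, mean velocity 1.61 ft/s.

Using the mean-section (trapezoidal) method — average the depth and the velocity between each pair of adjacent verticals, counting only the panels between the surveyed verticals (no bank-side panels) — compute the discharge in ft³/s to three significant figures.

199 ft³/s

Panel 1-2: Δb = 7.3 ft, d̄ = (1.62+6.66)/2 = 4.14, v̄ = (1.44+2.42)/2 = 1.93 → q = 7.3×4.14×1.93 = 58.33 ft³/s
Panel 2-3: Δb = 2.2 ft, d̄ = (6.66+7.44)/2 = 7.05, v̄ = (2.42+2.91)/2 = 2.665 → q = 2.2×7.05×2.665 = 41.33 ft³/s
Panel 3-4: Δb = 4.2 ft, d̄ = (7.44+4.25)/2 = 5.845, v̄ = (2.91+2.71)/2 = 2.81 → q = 4.2×5.845×2.81 = 68.98 ft³/s
Panel 4-5: Δb = 4.7 ft, d̄ = (4.25+1.68)/2 = 2.965, v̄ = (2.71+1.61)/2 = 2.16 → q = 4.7×2.965×2.16 = 30.10 ft³/s
Q = Σ q = 198.7 ft³/s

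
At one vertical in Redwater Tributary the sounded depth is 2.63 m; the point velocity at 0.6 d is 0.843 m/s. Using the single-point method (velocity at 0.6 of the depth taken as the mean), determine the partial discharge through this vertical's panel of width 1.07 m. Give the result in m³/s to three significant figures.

v̄ = v₀.₆ = 0.843 m/s
q = v̄ × d × w = 0.8430 × 2.63 × 1.07 = 2.372 m³/s

2.37 m³/s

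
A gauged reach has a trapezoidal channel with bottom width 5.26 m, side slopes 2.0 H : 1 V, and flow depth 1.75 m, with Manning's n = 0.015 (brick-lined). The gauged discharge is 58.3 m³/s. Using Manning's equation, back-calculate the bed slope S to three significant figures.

A = (b + z·y)·y = (5.26 + 2.0×1.75)×1.75 = 15.33 m²
P = b + 2y√(1+z²) = 5.26 + 2×1.75×√(1+2.0²) = 13.09 m
R = A/P = 15.33/13.09 = 1.171 m
S = (Q·n / (1·A·R^(2/3)))² = (58.3×0.015 / (1×15.33×1.111))² = 0.002635

0.00264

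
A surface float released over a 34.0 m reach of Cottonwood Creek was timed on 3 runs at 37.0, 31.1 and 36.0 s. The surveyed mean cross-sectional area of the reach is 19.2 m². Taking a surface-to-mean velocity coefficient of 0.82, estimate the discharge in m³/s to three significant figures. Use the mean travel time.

15.4 m³/s

t̄ = (37.0 + 31.1 + 36.0) / 3 = 34.7 s
v_surface = L / t̄ = 34.0 / 34.7 = 0.9798 m/s
v_mean = 0.82 × 0.9798 = 0.8035 m/s
Q = A × v_mean = 19.2 × 0.8035 = 15.43 m³/s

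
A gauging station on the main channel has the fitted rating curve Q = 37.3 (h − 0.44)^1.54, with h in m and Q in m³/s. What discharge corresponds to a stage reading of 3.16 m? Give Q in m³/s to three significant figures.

174 m³/s

Q = 37.3 × (3.16 − 0.44)^1.54 = 37.3 × 2.72^1.54 = 174.2 m³/s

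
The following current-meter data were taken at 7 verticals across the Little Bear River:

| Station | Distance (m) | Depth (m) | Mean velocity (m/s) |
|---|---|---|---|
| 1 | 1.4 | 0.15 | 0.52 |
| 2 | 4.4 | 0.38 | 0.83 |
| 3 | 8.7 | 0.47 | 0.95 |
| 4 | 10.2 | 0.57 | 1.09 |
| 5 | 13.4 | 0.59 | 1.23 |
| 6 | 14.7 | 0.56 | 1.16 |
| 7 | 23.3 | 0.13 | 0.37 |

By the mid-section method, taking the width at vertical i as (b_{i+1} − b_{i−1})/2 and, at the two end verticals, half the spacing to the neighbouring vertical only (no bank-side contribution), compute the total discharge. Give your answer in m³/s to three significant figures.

w_1 = (4.4 − 1.4)/2 = 1.5 m; q_1 = 0.52 × 0.15 × 1.5 = 0.1170 m³/s
w_2 = (8.7 − 1.4)/2 = 3.65 m; q_2 = 0.83 × 0.38 × 3.65 = 1.151 m³/s
w_3 = (10.2 − 4.4)/2 = 2.9 m; q_3 = 0.95 × 0.47 × 2.9 = 1.295 m³/s
w_4 = (13.4 − 8.7)/2 = 2.35 m; q_4 = 1.09 × 0.57 × 2.35 = 1.460 m³/s
w_5 = (14.7 − 10.2)/2 = 2.25 m; q_5 = 1.23 × 0.59 × 2.25 = 1.633 m³/s
w_6 = (23.3 − 13.4)/2 = 4.95 m; q_6 = 1.16 × 0.56 × 4.95 = 3.216 m³/s
w_7 = (23.3 − 14.7)/2 = 4.3 m; q_7 = 0.37 × 0.13 × 4.3 = 0.2068 m³/s
Q = Σ qᵢ = 9.078 m³/s

9.08 m³/s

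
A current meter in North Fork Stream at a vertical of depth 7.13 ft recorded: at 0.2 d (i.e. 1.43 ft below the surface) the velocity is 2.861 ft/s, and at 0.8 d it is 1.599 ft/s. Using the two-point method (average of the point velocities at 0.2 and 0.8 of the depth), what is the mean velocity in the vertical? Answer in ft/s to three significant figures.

v̄ = (2.861 + 1.599) / 2 = 2.230 ft/s

2.23 ft/s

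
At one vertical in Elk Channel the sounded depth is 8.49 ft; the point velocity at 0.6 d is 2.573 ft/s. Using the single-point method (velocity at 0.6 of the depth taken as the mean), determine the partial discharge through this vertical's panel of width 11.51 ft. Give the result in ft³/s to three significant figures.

v̄ = v₀.₆ = 2.573 ft/s
q = v̄ × d × w = 2.573 × 8.49 × 11.51 = 251.4 ft³/s

251 ft³/s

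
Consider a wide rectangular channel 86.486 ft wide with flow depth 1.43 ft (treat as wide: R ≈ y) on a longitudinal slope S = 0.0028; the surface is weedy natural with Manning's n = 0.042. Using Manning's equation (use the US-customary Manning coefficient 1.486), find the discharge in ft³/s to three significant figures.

A = b·y = 86.486 × 1.43 = 123.7 ft²
Wide channel: R ≈ y = 1.43 ft
Q = (1.486/n)·A·R^(2/3)·S^(1/2) = (1.486/0.042) × 123.7 × 1.430^(2/3) × 0.0028^(1/2) = 293.9 ft³/s

294 ft³/s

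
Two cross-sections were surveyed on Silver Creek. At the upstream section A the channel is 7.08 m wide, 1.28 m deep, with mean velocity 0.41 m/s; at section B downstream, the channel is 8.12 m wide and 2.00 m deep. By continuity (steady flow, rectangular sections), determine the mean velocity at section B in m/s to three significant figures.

Q = A₁V₁ = (7.08×1.28) × 0.41 = 3.716 m³/s
A₂ = 8.12 × 2.00 = 16.24 m²
V₂ = Q/A₂ = 3.716/16.24 = 0.2288 m/s

0.229 m/s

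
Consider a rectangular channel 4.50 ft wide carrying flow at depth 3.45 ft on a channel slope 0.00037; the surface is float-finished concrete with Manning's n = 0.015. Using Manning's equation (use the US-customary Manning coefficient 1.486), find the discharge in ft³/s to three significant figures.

36.3 ft³/s

A = b·y = 4.50 × 3.45 = 15.53 ft²
P = b + 2y = 4.50 + 2×3.45 = 11.40 ft
R = A/P = 15.53/11.40 = 1.362 ft
Q = (1.486/n)·A·R^(2/3)·S^(1/2) = (1.486/0.015) × 15.53 × 1.362^(2/3) × 0.00037^(1/2) = 36.35 ft³/s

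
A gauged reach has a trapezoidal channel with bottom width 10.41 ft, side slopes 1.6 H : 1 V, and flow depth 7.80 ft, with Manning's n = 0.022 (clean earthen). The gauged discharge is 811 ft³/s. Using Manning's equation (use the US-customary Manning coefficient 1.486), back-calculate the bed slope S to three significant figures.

0.000612

A = (b + z·y)·y = (10.41 + 1.6×7.80)×7.80 = 178.5 ft²
P = b + 2y√(1+z²) = 10.41 + 2×7.80×√(1+1.6²) = 39.84 ft
R = A/P = 178.5/39.84 = 4.481 ft
S = (Q·n / (1.486·A·R^(2/3)))² = (811×0.022 / (1.486×178.5×2.718))² = 0.0006122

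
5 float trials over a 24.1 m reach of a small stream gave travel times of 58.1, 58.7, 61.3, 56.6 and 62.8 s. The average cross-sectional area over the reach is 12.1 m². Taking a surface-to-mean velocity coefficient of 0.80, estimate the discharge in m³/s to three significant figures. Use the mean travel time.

3.92 m³/s

t̄ = (58.1 + 58.7 + 61.3 + 56.6 + 62.8) / 5 = 59.5 s
v_surface = L / t̄ = 24.1 / 59.5 = 0.4050 m/s
v_mean = 0.80 × 0.4050 = 0.3240 m/s
Q = A × v_mean = 12.1 × 0.3240 = 3.921 m³/s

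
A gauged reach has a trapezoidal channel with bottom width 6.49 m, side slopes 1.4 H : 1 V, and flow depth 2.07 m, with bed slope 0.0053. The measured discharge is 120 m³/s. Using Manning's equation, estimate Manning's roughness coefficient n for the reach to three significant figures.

A = (b + z·y)·y = (6.49 + 1.4×2.07)×2.07 = 19.43 m²
P = b + 2y√(1+z²) = 6.49 + 2×2.07×√(1+1.4²) = 13.61 m
R = A/P = 19.43/13.61 = 1.428 m
n = (1/Q)·A·R^(2/3)·S^(1/2) = (1/120) × 19.43 × 1.268 × 0.07280 = 0.01495

0.0149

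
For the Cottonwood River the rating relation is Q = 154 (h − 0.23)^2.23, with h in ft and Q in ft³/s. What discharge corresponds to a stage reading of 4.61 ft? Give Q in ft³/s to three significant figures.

4150 ft³/s

Q = 154 × (4.61 − 0.23)^2.23 = 154 × 4.38^2.23 = 4150 ft³/s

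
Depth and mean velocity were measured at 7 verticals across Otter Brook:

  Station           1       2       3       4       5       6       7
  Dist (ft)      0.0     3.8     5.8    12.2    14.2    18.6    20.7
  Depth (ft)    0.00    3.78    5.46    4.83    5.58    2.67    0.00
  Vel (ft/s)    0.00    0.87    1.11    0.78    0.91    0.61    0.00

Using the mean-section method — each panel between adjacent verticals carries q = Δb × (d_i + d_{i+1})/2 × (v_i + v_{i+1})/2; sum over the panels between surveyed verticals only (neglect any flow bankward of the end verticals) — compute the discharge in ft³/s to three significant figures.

Panel 1-2: Δb = 3.8 ft, d̄ = (0.00+3.78)/2 = 1.89, v̄ = (0.00+0.87)/2 = 0.435 → q = 3.8×1.89×0.435 = 3.124 ft³/s
Panel 2-3: Δb = 2 ft, d̄ = (3.78+5.46)/2 = 4.62, v̄ = (0.87+1.11)/2 = 0.99 → q = 2×4.62×0.99 = 9.148 ft³/s
Panel 3-4: Δb = 6.4 ft, d̄ = (5.46+4.83)/2 = 5.145, v̄ = (1.11+0.78)/2 = 0.945 → q = 6.4×5.145×0.945 = 31.12 ft³/s
Panel 4-5: Δb = 2 ft, d̄ = (4.83+5.58)/2 = 5.205, v̄ = (0.78+0.91)/2 = 0.845 → q = 2×5.205×0.845 = 8.796 ft³/s
Panel 5-6: Δb = 4.4 ft, d̄ = (5.58+2.67)/2 = 4.125, v̄ = (0.91+0.61)/2 = 0.76 → q = 4.4×4.125×0.76 = 13.79 ft³/s
Panel 6-7: Δb = 2.1 ft, d̄ = (2.67+0.00)/2 = 1.335, v̄ = (0.61+0.00)/2 = 0.305 → q = 2.1×1.335×0.305 = 0.8551 ft³/s
Q = Σ q = 66.83 ft³/s

66.8 ft³/s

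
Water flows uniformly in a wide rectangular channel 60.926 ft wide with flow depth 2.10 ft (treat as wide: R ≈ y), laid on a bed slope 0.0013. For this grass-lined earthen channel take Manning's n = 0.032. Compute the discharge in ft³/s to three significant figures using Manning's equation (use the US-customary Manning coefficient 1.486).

351 ft³/s

A = b·y = 60.926 × 2.10 = 127.9 ft²
Wide channel: R ≈ y = 2.10 ft
Q = (1.486/n)·A·R^(2/3)·S^(1/2) = (1.486/0.032) × 127.9 × 2.100^(2/3) × 0.0013^(1/2) = 351.3 ft³/s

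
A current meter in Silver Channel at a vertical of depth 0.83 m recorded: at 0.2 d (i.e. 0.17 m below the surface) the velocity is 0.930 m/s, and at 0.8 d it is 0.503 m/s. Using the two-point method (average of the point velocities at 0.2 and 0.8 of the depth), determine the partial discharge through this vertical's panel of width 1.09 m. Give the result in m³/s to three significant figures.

0.648 m³/s

v̄ = (0.930 + 0.503) / 2 = 0.7165 m/s
q = v̄ × d × w = 0.7165 × 0.83 × 1.09 = 0.6482 m³/s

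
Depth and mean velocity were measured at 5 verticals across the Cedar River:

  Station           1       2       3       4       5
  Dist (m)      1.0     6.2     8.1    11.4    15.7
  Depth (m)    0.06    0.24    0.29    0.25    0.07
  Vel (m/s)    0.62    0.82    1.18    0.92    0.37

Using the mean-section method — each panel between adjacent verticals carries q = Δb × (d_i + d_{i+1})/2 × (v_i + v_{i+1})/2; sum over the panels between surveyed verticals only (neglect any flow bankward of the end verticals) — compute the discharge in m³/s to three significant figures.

Panel 1-2: Δb = 5.2 m, d̄ = (0.06+0.24)/2 = 0.15, v̄ = (0.62+0.82)/2 = 0.72 → q = 5.2×0.15×0.72 = 0.5616 m³/s
Panel 2-3: Δb = 1.9 m, d̄ = (0.24+0.29)/2 = 0.265, v̄ = (0.82+1.18)/2 = 1 → q = 1.9×0.265×1 = 0.5035 m³/s
Panel 3-4: Δb = 3.3 m, d̄ = (0.29+0.25)/2 = 0.27, v̄ = (1.18+0.92)/2 = 1.05 → q = 3.3×0.27×1.05 = 0.9356 m³/s
Panel 4-5: Δb = 4.3 m, d̄ = (0.25+0.07)/2 = 0.16, v̄ = (0.92+0.37)/2 = 0.645 → q = 4.3×0.16×0.645 = 0.4438 m³/s
Q = Σ q = 2.444 m³/s

2.44 m³/s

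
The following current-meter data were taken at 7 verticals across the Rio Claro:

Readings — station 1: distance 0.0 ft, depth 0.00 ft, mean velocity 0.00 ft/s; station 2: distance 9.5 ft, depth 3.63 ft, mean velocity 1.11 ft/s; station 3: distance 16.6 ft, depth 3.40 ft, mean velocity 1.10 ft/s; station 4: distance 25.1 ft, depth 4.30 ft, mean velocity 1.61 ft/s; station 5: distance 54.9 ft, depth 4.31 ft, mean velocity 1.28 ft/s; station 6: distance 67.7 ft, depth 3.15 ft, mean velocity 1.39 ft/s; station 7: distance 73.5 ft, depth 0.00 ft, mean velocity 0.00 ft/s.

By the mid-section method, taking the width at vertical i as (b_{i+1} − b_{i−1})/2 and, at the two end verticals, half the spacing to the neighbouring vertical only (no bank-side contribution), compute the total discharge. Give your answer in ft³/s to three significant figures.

w_2 = (16.6 − 0.0)/2 = 8.3 ft; q_2 = 1.11 × 3.63 × 8.3 = 33.44 ft³/s
w_3 = (25.1 − 9.5)/2 = 7.8 ft; q_3 = 1.10 × 3.40 × 7.8 = 29.17 ft³/s
w_4 = (54.9 − 16.6)/2 = 19.15 ft; q_4 = 1.61 × 4.30 × 19.15 = 132.6 ft³/s
w_5 = (67.7 − 25.1)/2 = 21.3 ft; q_5 = 1.28 × 4.31 × 21.3 = 117.5 ft³/s
w_6 = (73.5 − 54.9)/2 = 9.3 ft; q_6 = 1.39 × 3.15 × 9.3 = 40.72 ft³/s
Stations 1, 7 contribute zero (depth or velocity is 0).
Q = Σ qᵢ = 353.4 ft³/s

353 ft³/s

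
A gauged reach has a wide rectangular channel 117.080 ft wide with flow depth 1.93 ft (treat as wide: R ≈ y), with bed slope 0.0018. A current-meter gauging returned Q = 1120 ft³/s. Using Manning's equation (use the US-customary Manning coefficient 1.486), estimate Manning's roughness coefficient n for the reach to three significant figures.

A = b·y = 117.080 × 1.93 = 226.0 ft²
Wide channel: R ≈ y = 1.93 ft
n = (1.486/Q)·A·R^(2/3)·S^(1/2) = (1.486/1120) × 226.0 × 1.550 × 0.04243 = 0.01972

0.0197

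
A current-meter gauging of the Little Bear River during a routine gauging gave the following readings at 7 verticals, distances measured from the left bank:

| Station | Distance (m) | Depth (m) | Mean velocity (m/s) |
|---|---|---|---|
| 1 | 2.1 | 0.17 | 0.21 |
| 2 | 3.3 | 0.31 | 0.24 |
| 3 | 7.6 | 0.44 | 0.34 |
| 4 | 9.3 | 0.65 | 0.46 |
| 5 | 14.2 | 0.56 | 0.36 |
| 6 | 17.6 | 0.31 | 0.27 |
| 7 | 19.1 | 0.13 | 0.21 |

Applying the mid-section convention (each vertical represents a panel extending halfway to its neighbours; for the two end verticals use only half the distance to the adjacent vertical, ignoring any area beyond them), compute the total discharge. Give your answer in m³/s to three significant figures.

2.72 m³/s

w_1 = (3.3 − 2.1)/2 = 0.6 m; q_1 = 0.21 × 0.17 × 0.6 = 0.02142 m³/s
w_2 = (7.6 − 2.1)/2 = 2.75 m; q_2 = 0.24 × 0.31 × 2.75 = 0.2046 m³/s
w_3 = (9.3 − 3.3)/2 = 3 m; q_3 = 0.34 × 0.44 × 3 = 0.4488 m³/s
w_4 = (14.2 − 7.6)/2 = 3.3 m; q_4 = 0.46 × 0.65 × 3.3 = 0.9867 m³/s
w_5 = (17.6 − 9.3)/2 = 4.15 m; q_5 = 0.36 × 0.56 × 4.15 = 0.8366 m³/s
w_6 = (19.1 − 14.2)/2 = 2.45 m; q_6 = 0.27 × 0.31 × 2.45 = 0.2051 m³/s
w_7 = (19.1 − 17.6)/2 = 0.75 m; q_7 = 0.21 × 0.13 × 0.75 = 0.02048 m³/s
Q = Σ qᵢ = 2.724 m³/s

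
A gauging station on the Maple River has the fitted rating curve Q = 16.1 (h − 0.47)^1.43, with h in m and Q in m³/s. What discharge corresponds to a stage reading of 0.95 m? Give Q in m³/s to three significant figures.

Q = 16.1 × (0.95 − 0.47)^1.43 = 16.1 × 0.48^1.43 = 5.636 m³/s

5.64 m³/s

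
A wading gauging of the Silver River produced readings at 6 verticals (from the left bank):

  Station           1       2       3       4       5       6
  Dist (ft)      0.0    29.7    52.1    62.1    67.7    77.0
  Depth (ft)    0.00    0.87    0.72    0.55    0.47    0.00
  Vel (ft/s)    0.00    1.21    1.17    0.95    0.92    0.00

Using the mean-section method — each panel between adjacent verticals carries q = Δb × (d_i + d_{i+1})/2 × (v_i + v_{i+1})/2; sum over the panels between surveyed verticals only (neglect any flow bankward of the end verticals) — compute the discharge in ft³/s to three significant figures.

Panel 1-2: Δb = 29.7 ft, d̄ = (0.00+0.87)/2 = 0.435, v̄ = (0.00+1.21)/2 = 0.605 → q = 29.7×0.435×0.605 = 7.816 ft³/s
Panel 2-3: Δb = 22.4 ft, d̄ = (0.87+0.72)/2 = 0.795, v̄ = (1.21+1.17)/2 = 1.19 → q = 22.4×0.795×1.19 = 21.19 ft³/s
Panel 3-4: Δb = 10 ft, d̄ = (0.72+0.55)/2 = 0.635, v̄ = (1.17+0.95)/2 = 1.06 → q = 10×0.635×1.06 = 6.731 ft³/s
Panel 4-5: Δb = 5.6 ft, d̄ = (0.55+0.47)/2 = 0.51, v̄ = (0.95+0.92)/2 = 0.935 → q = 5.6×0.51×0.935 = 2.670 ft³/s
Panel 5-6: Δb = 9.3 ft, d̄ = (0.47+0.00)/2 = 0.235, v̄ = (0.92+0.00)/2 = 0.46 → q = 9.3×0.235×0.46 = 1.005 ft³/s
Q = Σ q = 39.41 ft³/s

39.4 ft³/s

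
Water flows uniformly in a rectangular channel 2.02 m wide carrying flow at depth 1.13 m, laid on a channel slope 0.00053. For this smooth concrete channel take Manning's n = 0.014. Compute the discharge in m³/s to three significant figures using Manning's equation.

A = b·y = 2.02 × 1.13 = 2.283 m²
P = b + 2y = 2.02 + 2×1.13 = 4.280 m
R = A/P = 2.283/4.280 = 0.5333 m
Q = (1/n)·A·R^(2/3)·S^(1/2) = (1/0.014) × 2.283 × 0.5333^(2/3) × 0.00053^(1/2) = 2.468 m³/s

2.47 m³/s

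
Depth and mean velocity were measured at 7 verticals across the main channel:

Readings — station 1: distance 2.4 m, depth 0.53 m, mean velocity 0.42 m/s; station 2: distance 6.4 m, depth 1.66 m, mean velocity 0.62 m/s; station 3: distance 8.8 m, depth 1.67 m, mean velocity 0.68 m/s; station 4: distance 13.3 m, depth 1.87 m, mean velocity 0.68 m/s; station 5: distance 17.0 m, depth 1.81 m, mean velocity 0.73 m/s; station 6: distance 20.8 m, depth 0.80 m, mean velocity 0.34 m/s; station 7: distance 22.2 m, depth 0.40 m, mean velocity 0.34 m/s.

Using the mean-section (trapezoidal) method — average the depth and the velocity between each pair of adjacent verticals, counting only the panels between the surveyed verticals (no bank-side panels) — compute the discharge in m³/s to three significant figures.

Panel 1-2: Δb = 4 m, d̄ = (0.53+1.66)/2 = 1.095, v̄ = (0.42+0.62)/2 = 0.52 → q = 4×1.095×0.52 = 2.278 m³/s
Panel 2-3: Δb = 2.4 m, d̄ = (1.66+1.67)/2 = 1.665, v̄ = (0.62+0.68)/2 = 0.65 → q = 2.4×1.665×0.65 = 2.597 m³/s
Panel 3-4: Δb = 4.5 m, d̄ = (1.67+1.87)/2 = 1.77, v̄ = (0.68+0.68)/2 = 0.68 → q = 4.5×1.77×0.68 = 5.416 m³/s
Panel 4-5: Δb = 3.7 m, d̄ = (1.87+1.81)/2 = 1.84, v̄ = (0.68+0.73)/2 = 0.705 → q = 3.7×1.84×0.705 = 4.800 m³/s
Panel 5-6: Δb = 3.8 m, d̄ = (1.81+0.80)/2 = 1.305, v̄ = (0.73+0.34)/2 = 0.535 → q = 3.8×1.305×0.535 = 2.653 m³/s
Panel 6-7: Δb = 1.4 m, d̄ = (0.80+0.40)/2 = 0.6, v̄ = (0.34+0.34)/2 = 0.34 → q = 1.4×0.6×0.34 = 0.2856 m³/s
Q = Σ q = 18.03 m³/s

18.0 m³/s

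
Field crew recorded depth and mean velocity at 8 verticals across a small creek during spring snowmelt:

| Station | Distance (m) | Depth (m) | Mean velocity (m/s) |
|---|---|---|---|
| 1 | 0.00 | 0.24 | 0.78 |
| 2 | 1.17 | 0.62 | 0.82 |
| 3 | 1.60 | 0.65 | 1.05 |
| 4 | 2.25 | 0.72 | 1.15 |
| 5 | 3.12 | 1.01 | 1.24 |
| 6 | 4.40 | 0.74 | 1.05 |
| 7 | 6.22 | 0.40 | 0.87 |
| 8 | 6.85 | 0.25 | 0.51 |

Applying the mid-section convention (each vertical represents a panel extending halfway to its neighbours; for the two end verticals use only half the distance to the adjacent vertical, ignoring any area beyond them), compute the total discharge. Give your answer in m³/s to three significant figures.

w_1 = (1.17 − 0.00)/2 = 0.585 m; q_1 = 0.78 × 0.24 × 0.585 = 0.1095 m³/s
w_2 = (1.60 − 0.00)/2 = 0.8 m; q_2 = 0.82 × 0.62 × 0.8 = 0.4067 m³/s
w_3 = (2.25 − 1.17)/2 = 0.54 m; q_3 = 1.05 × 0.65 × 0.54 = 0.3686 m³/s
w_4 = (3.12 − 1.60)/2 = 0.76 m; q_4 = 1.15 × 0.72 × 0.76 = 0.6293 m³/s
w_5 = (4.40 − 2.25)/2 = 1.075 m; q_5 = 1.24 × 1.01 × 1.075 = 1.346 m³/s
w_6 = (6.22 − 3.12)/2 = 1.55 m; q_6 = 1.05 × 0.74 × 1.55 = 1.204 m³/s
w_7 = (6.85 − 4.40)/2 = 1.225 m; q_7 = 0.87 × 0.40 × 1.225 = 0.4263 m³/s
w_8 = (6.85 − 6.22)/2 = 0.315 m; q_8 = 0.51 × 0.25 × 0.315 = 0.04016 m³/s
Q = Σ qᵢ = 4.531 m³/s

4.53 m³/s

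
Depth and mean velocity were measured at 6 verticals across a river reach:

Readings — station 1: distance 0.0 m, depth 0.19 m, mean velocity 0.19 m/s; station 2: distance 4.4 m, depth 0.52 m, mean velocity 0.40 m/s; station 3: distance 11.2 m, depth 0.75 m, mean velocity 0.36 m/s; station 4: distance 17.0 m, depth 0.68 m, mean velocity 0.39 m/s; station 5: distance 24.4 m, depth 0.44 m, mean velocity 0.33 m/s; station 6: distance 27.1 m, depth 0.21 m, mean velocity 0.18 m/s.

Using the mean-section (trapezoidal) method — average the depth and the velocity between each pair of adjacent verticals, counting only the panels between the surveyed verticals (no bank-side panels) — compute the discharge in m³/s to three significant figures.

Panel 1-2: Δb = 4.4 m, d̄ = (0.19+0.52)/2 = 0.355, v̄ = (0.19+0.40)/2 = 0.295 → q = 4.4×0.355×0.295 = 0.4608 m³/s
Panel 2-3: Δb = 6.8 m, d̄ = (0.52+0.75)/2 = 0.635, v̄ = (0.40+0.36)/2 = 0.38 → q = 6.8×0.635×0.38 = 1.641 m³/s
Panel 3-4: Δb = 5.8 m, d̄ = (0.75+0.68)/2 = 0.715, v̄ = (0.36+0.39)/2 = 0.375 → q = 5.8×0.715×0.375 = 1.555 m³/s
Panel 4-5: Δb = 7.4 m, d̄ = (0.68+0.44)/2 = 0.56, v̄ = (0.39+0.33)/2 = 0.36 → q = 7.4×0.56×0.36 = 1.492 m³/s
Panel 5-6: Δb = 2.7 m, d̄ = (0.44+0.21)/2 = 0.325, v̄ = (0.33+0.18)/2 = 0.255 → q = 2.7×0.325×0.255 = 0.2238 m³/s
Q = Σ q = 5.372 m³/s

5.37 m³/s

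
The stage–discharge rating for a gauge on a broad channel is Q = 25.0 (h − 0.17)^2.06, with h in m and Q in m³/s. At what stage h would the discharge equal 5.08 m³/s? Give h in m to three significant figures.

h − h₀ = (Q/C)^(1/b) = (5.08/25.0)^(1/2.06) = 0.4614 m
h = 0.17 + 0.4614 = 0.6314 m

0.631 m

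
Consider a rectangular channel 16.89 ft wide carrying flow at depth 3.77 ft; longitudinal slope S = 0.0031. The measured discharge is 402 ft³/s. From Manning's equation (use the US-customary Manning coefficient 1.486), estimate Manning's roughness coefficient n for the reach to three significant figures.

0.0248

A = b·y = 16.89 × 3.77 = 63.68 ft²
P = b + 2y = 16.89 + 2×3.77 = 24.43 ft
R = A/P = 63.68/24.43 = 2.606 ft
n = (1.486/Q)·A·R^(2/3)·S^(1/2) = (1.486/402) × 63.68 × 1.894 × 0.05568 = 0.02482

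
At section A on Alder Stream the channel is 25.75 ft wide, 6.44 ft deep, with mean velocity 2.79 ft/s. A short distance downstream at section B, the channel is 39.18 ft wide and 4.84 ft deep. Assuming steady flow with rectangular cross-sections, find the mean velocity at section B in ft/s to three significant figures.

2.44 ft/s

Q = A₁V₁ = (25.75×6.44) × 2.79 = 462.7 ft³/s
A₂ = 39.18 × 4.84 = 189.6 ft²
V₂ = Q/A₂ = 462.7/189.6 = 2.440 ft/s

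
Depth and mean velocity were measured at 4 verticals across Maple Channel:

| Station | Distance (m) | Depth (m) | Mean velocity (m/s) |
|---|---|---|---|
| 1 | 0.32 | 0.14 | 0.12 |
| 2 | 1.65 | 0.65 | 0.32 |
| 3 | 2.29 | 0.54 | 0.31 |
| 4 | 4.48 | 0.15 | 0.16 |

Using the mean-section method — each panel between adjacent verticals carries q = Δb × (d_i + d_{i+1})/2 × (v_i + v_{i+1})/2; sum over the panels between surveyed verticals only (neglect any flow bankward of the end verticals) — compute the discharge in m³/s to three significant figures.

Panel 1-2: Δb = 1.33 m, d̄ = (0.14+0.65)/2 = 0.395, v̄ = (0.12+0.32)/2 = 0.22 → q = 1.33×0.395×0.22 = 0.1156 m³/s
Panel 2-3: Δb = 0.64 m, d̄ = (0.65+0.54)/2 = 0.595, v̄ = (0.32+0.31)/2 = 0.315 → q = 0.64×0.595×0.315 = 0.1200 m³/s
Panel 3-4: Δb = 2.19 m, d̄ = (0.54+0.15)/2 = 0.345, v̄ = (0.31+0.16)/2 = 0.235 → q = 2.19×0.345×0.235 = 0.1776 m³/s
Q = Σ q = 0.4131 m³/s

0.413 m³/s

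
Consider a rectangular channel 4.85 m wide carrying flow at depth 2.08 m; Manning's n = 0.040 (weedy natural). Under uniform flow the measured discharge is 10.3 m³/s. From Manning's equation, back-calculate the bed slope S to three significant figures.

A = b·y = 4.85 × 2.08 = 10.09 m²
P = b + 2y = 4.85 + 2×2.08 = 9.010 m
R = A/P = 10.09/9.010 = 1.120 m
S = (Q·n / (1·A·R^(2/3)))² = (10.3×0.040 / (1×10.09×1.078))² = 0.001435

0.00143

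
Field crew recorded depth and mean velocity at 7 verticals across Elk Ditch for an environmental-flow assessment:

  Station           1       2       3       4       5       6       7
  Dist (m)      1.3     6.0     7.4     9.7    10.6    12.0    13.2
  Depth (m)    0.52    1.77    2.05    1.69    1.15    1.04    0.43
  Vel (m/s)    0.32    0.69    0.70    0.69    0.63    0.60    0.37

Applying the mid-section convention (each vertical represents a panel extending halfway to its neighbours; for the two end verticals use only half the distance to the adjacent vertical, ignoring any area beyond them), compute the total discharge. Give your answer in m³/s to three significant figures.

10.4 m³/s

w_1 = (6.0 − 1.3)/2 = 2.35 m; q_1 = 0.32 × 0.52 × 2.35 = 0.3910 m³/s
w_2 = (7.4 − 1.3)/2 = 3.05 m; q_2 = 0.69 × 1.77 × 3.05 = 3.725 m³/s
w_3 = (9.7 − 6.0)/2 = 1.85 m; q_3 = 0.70 × 2.05 × 1.85 = 2.655 m³/s
w_4 = (10.6 − 7.4)/2 = 1.6 m; q_4 = 0.69 × 1.69 × 1.6 = 1.866 m³/s
w_5 = (12.0 − 9.7)/2 = 1.15 m; q_5 = 0.63 × 1.15 × 1.15 = 0.8332 m³/s
w_6 = (13.2 − 10.6)/2 = 1.3 m; q_6 = 0.60 × 1.04 × 1.3 = 0.8112 m³/s
w_7 = (13.2 − 12.0)/2 = 0.6 m; q_7 = 0.37 × 0.43 × 0.6 = 0.09546 m³/s
Q = Σ qᵢ = 10.38 m³/s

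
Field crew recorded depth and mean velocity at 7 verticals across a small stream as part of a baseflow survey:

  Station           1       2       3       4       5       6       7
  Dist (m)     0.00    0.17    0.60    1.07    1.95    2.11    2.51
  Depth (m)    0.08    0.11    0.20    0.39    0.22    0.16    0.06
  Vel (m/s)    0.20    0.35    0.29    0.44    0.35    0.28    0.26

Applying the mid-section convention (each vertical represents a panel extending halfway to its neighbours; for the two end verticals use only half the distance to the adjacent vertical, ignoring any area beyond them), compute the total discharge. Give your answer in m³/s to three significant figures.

0.211 m³/s

w_1 = (0.17 − 0.00)/2 = 0.085 m; q_1 = 0.20 × 0.08 × 0.085 = 0.001360 m³/s
w_2 = (0.60 − 0.00)/2 = 0.3 m; q_2 = 0.35 × 0.11 × 0.3 = 0.01155 m³/s
w_3 = (1.07 − 0.17)/2 = 0.45 m; q_3 = 0.29 × 0.20 × 0.45 = 0.02610 m³/s
w_4 = (1.95 − 0.60)/2 = 0.675 m; q_4 = 0.44 × 0.39 × 0.675 = 0.1158 m³/s
w_5 = (2.11 − 1.07)/2 = 0.52 m; q_5 = 0.35 × 0.22 × 0.52 = 0.04004 m³/s
w_6 = (2.51 − 1.95)/2 = 0.28 m; q_6 = 0.28 × 0.16 × 0.28 = 0.01254 m³/s
w_7 = (2.51 − 2.11)/2 = 0.2 m; q_7 = 0.26 × 0.06 × 0.2 = 0.003120 m³/s
Q = Σ qᵢ = 0.2105 m³/s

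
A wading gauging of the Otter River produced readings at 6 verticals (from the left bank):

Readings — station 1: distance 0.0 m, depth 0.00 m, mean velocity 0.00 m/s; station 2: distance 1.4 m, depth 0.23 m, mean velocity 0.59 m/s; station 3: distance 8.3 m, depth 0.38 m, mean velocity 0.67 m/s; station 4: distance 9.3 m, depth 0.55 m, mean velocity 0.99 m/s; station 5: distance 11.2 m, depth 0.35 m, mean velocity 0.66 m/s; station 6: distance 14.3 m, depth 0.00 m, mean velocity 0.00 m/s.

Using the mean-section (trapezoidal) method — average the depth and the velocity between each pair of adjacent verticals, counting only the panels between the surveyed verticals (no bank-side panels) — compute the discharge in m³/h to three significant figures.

Panel 1-2: Δb = 1.4 m, d̄ = (0.00+0.23)/2 = 0.115, v̄ = (0.00+0.59)/2 = 0.295 → q = 1.4×0.115×0.295 = 0.04750 m³/s
Panel 2-3: Δb = 6.9 m, d̄ = (0.23+0.38)/2 = 0.305, v̄ = (0.59+0.67)/2 = 0.63 → q = 6.9×0.305×0.63 = 1.326 m³/s
Panel 3-4: Δb = 1 m, d̄ = (0.38+0.55)/2 = 0.465, v̄ = (0.67+0.99)/2 = 0.83 → q = 1×0.465×0.83 = 0.3860 m³/s
Panel 4-5: Δb = 1.9 m, d̄ = (0.55+0.35)/2 = 0.45, v̄ = (0.99+0.66)/2 = 0.825 → q = 1.9×0.45×0.825 = 0.7054 m³/s
Panel 5-6: Δb = 3.1 m, d̄ = (0.35+0.00)/2 = 0.175, v̄ = (0.66+0.00)/2 = 0.33 → q = 3.1×0.175×0.33 = 0.1790 m³/s
Q = Σ q = 2.644 m³/s
= 2.644 × 3600 = 9517 m³/h

9520 m³/h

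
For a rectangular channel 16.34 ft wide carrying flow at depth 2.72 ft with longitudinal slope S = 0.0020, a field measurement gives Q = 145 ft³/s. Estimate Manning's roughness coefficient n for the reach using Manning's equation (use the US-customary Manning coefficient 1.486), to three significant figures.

A = b·y = 16.34 × 2.72 = 44.44 ft²
P = b + 2y = 16.34 + 2×2.72 = 21.78 ft
R = A/P = 44.44/21.78 = 2.041 ft
n = (1.486/Q)·A·R^(2/3)·S^(1/2) = (1.486/145) × 44.44 × 1.609 × 0.04472 = 0.03277

0.0328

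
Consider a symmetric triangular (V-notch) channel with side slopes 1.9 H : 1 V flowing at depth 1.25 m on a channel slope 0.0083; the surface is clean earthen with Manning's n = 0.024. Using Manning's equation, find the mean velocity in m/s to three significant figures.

2.56 m/s

A = z·y² = 1.9×1.25² = 2.969 m²
P = 2y√(1+z²) = 2×1.25×√(1+1.9²) = 5.368 m
R = A/P = 2.969/5.368 = 0.5531 m
Q = (1/n)·A·R^(2/3)·S^(1/2) = (1/0.024) × 2.969 × 0.5531^(2/3) × 0.0083^(1/2) = 7.593 m³/s
V = Q/A = 7.593/2.969 = 2.558 m/s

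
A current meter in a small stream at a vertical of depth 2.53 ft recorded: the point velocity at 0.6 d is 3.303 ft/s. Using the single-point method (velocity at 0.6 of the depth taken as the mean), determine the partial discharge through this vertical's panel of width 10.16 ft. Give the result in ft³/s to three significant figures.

v̄ = v₀.₆ = 3.303 ft/s
q = v̄ × d × w = 3.303 × 2.53 × 10.16 = 84.90 ft³/s

84.9 ft³/s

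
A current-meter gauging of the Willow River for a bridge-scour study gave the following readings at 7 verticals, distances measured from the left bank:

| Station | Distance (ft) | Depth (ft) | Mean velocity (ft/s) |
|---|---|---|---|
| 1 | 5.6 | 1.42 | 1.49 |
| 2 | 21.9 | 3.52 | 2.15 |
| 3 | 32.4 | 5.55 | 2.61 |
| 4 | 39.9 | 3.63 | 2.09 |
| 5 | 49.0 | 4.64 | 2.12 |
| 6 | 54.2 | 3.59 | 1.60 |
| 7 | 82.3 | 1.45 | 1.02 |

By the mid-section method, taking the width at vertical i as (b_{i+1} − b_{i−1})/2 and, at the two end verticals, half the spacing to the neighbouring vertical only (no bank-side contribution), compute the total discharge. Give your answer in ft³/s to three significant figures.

499 ft³/s

w_1 = (21.9 − 5.6)/2 = 8.15 ft; q_1 = 1.49 × 1.42 × 8.15 = 17.24 ft³/s
w_2 = (32.4 − 5.6)/2 = 13.4 ft; q_2 = 2.15 × 3.52 × 13.4 = 101.4 ft³/s
w_3 = (39.9 − 21.9)/2 = 9 ft; q_3 = 2.61 × 5.55 × 9 = 130.4 ft³/s
w_4 = (49.0 − 32.4)/2 = 8.3 ft; q_4 = 2.09 × 3.63 × 8.3 = 62.97 ft³/s
w_5 = (54.2 − 39.9)/2 = 7.15 ft; q_5 = 2.12 × 4.64 × 7.15 = 70.33 ft³/s
w_6 = (82.3 − 49.0)/2 = 16.65 ft; q_6 = 1.60 × 3.59 × 16.65 = 95.64 ft³/s
w_7 = (82.3 − 54.2)/2 = 14.05 ft; q_7 = 1.02 × 1.45 × 14.05 = 20.78 ft³/s
Q = Σ qᵢ = 498.7 ft³/s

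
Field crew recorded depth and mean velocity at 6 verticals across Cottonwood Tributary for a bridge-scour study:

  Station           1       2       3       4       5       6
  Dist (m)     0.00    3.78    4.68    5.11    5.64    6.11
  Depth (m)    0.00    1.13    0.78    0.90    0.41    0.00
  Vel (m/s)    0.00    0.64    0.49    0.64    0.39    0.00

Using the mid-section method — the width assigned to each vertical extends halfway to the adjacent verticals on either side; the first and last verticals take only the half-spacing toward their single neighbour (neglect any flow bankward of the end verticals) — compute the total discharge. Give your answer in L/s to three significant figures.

2300 L/s

w_2 = (4.68 − 0.00)/2 = 2.34 m; q_2 = 0.64 × 1.13 × 2.34 = 1.692 m³/s
w_3 = (5.11 − 3.78)/2 = 0.665 m; q_3 = 0.49 × 0.78 × 0.665 = 0.2542 m³/s
w_4 = (5.64 − 4.68)/2 = 0.48 m; q_4 = 0.64 × 0.90 × 0.48 = 0.2765 m³/s
w_5 = (6.11 − 5.11)/2 = 0.5 m; q_5 = 0.39 × 0.41 × 0.5 = 0.07995 m³/s
Stations 1, 6 contribute zero (depth or velocity is 0).
Q = Σ qᵢ = 2.303 m³/s
= 2.303 × 1000 = 2303 L/s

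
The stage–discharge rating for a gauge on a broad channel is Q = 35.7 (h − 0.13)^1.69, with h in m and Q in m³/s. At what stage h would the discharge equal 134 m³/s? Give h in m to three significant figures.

2.32 m

h − h₀ = (Q/C)^(1/b) = (134/35.7)^(1/1.69) = 2.187 m
h = 0.13 + 2.187 = 2.317 m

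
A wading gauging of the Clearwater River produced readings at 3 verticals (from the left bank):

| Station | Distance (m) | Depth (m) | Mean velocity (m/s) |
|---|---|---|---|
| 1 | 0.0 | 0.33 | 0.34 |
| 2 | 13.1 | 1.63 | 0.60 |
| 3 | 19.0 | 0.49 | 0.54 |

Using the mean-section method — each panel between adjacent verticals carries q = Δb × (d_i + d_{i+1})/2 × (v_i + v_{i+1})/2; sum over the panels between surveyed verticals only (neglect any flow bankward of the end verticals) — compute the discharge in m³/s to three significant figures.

Panel 1-2: Δb = 13.1 m, d̄ = (0.33+1.63)/2 = 0.98, v̄ = (0.34+0.60)/2 = 0.47 → q = 13.1×0.98×0.47 = 6.034 m³/s
Panel 2-3: Δb = 5.9 m, d̄ = (1.63+0.49)/2 = 1.06, v̄ = (0.60+0.54)/2 = 0.57 → q = 5.9×1.06×0.57 = 3.565 m³/s
Q = Σ q = 9.599 m³/s

9.60 m³/s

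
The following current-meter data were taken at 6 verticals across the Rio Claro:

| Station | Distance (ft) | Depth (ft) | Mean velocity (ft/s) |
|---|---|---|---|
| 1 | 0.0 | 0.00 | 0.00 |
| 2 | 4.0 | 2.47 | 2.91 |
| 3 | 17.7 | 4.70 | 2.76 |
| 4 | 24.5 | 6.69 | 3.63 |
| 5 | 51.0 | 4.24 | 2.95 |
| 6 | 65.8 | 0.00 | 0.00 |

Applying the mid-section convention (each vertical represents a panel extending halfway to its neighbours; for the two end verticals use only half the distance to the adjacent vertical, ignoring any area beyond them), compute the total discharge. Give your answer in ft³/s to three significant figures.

859 ft³/s

w_2 = (17.7 − 0.0)/2 = 8.85 ft; q_2 = 2.91 × 2.47 × 8.85 = 63.61 ft³/s
w_3 = (24.5 − 4.0)/2 = 10.25 ft; q_3 = 2.76 × 4.70 × 10.25 = 133.0 ft³/s
w_4 = (51.0 − 17.7)/2 = 16.65 ft; q_4 = 3.63 × 6.69 × 16.65 = 404.3 ft³/s
w_5 = (65.8 − 24.5)/2 = 20.65 ft; q_5 = 2.95 × 4.24 × 20.65 = 258.3 ft³/s
Stations 1, 6 contribute zero (depth or velocity is 0).
Q = Σ qᵢ = 859.2 ft³/s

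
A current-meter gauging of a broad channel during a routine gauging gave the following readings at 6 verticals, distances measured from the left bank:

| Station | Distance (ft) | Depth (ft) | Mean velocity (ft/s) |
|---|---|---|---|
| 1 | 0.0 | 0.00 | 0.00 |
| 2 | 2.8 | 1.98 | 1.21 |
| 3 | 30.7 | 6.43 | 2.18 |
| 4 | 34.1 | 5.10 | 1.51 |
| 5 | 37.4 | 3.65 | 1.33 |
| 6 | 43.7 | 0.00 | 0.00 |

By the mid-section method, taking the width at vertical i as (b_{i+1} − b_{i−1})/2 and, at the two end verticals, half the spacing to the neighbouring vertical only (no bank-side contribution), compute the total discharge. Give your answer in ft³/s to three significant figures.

305 ft³/s

w_2 = (30.7 − 0.0)/2 = 15.35 ft; q_2 = 1.21 × 1.98 × 15.35 = 36.78 ft³/s
w_3 = (34.1 − 2.8)/2 = 15.65 ft; q_3 = 2.18 × 6.43 × 15.65 = 219.4 ft³/s
w_4 = (37.4 − 30.7)/2 = 3.35 ft; q_4 = 1.51 × 5.10 × 3.35 = 25.80 ft³/s
w_5 = (43.7 − 34.1)/2 = 4.8 ft; q_5 = 1.33 × 3.65 × 4.8 = 23.30 ft³/s
Stations 1, 6 contribute zero (depth or velocity is 0).
Q = Σ qᵢ = 305.2 ft³/s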